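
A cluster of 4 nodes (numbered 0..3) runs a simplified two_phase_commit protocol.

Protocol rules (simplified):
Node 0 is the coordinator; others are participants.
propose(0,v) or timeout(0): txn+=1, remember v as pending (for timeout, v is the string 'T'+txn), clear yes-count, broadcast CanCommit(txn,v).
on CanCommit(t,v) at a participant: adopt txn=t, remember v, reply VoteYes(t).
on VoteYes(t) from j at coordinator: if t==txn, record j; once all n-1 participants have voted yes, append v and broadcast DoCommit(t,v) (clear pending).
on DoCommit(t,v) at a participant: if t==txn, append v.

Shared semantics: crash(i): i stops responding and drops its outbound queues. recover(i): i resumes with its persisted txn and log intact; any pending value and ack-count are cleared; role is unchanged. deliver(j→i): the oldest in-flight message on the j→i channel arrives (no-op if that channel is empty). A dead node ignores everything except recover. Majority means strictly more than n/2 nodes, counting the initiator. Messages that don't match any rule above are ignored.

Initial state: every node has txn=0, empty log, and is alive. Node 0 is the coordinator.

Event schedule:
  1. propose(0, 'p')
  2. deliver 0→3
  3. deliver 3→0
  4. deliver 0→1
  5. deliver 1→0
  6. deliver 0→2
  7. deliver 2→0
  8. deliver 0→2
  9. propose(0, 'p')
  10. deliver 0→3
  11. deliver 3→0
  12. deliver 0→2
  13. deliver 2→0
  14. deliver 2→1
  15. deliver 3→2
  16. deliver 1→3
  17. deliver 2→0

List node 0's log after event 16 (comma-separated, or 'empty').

[1] propose(0,'p') → N0(coor t1 [-])
[2] deliver 0→3 → N3(part t1 [-])
[3] deliver 3→0 → ∅
[4] deliver 0→1 → N1(part t1 [-])
[5] deliver 1→0 → ∅
[6] deliver 0→2 → N2(part t1 [-])
[7] deliver 2→0 → N0(coor t1 [p])
[8] deliver 0→2 → N2(part t1 [p])
[9] propose(0,'p') → N0(coor t2 [p])
[10] deliver 0→3 → N3(part t1 [p])
[11] deliver 3→0 → ∅
[12] deliver 0→2 → N2(part t2 [p])
[13] deliver 2→0 → ∅
[14] deliver 2→1 → ∅
[15] deliver 3→2 → ∅
[16] deliver 1→3 → ∅

p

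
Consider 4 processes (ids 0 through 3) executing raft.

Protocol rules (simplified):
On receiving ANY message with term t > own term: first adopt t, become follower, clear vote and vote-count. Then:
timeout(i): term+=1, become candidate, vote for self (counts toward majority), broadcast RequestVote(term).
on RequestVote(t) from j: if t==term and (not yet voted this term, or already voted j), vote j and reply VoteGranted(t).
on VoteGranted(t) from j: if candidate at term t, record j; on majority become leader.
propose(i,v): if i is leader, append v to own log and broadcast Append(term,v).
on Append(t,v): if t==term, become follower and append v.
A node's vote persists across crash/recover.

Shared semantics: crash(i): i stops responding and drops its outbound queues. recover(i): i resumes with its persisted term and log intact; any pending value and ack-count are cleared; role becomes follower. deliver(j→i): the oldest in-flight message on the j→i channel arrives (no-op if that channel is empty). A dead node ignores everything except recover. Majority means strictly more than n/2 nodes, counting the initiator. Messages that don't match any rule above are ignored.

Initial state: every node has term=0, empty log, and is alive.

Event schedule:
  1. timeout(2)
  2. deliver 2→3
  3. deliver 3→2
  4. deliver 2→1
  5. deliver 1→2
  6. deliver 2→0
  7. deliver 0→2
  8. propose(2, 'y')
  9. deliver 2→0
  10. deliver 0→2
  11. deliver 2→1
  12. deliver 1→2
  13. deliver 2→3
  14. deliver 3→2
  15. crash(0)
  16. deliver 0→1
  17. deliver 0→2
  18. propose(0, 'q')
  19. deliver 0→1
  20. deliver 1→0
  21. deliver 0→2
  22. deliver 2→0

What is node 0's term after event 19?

1

step 1 timeout(2): 2={cand,t=1,log=-}
step 2 deliver 2→3: 3={foll,t=1,log=-}
step 3 deliver 3→2: —
step 4 deliver 2→1: 1={foll,t=1,log=-}
step 5 deliver 1→2: 2={lead,t=1,log=-}
step 6 deliver 2→0: 0={foll,t=1,log=-}
step 7 deliver 0→2: —
step 8 propose(2,'y'): 2={lead,t=1,log=y}
step 9 deliver 2→0: 0={foll,t=1,log=y}
step 10 deliver 0→2: —
step 11 deliver 2→1: 1={foll,t=1,log=y}
step 12 deliver 1→2: —
step 13 deliver 2→3: 3={foll,t=1,log=y}
step 14 deliver 3→2: —
step 15 crash(0): 0={✗foll,t=1,log=y}
step 16 deliver 0→1: —
step 17 deliver 0→2: —
step 18 propose(0,'q'): —
step 19 deliver 0→1: —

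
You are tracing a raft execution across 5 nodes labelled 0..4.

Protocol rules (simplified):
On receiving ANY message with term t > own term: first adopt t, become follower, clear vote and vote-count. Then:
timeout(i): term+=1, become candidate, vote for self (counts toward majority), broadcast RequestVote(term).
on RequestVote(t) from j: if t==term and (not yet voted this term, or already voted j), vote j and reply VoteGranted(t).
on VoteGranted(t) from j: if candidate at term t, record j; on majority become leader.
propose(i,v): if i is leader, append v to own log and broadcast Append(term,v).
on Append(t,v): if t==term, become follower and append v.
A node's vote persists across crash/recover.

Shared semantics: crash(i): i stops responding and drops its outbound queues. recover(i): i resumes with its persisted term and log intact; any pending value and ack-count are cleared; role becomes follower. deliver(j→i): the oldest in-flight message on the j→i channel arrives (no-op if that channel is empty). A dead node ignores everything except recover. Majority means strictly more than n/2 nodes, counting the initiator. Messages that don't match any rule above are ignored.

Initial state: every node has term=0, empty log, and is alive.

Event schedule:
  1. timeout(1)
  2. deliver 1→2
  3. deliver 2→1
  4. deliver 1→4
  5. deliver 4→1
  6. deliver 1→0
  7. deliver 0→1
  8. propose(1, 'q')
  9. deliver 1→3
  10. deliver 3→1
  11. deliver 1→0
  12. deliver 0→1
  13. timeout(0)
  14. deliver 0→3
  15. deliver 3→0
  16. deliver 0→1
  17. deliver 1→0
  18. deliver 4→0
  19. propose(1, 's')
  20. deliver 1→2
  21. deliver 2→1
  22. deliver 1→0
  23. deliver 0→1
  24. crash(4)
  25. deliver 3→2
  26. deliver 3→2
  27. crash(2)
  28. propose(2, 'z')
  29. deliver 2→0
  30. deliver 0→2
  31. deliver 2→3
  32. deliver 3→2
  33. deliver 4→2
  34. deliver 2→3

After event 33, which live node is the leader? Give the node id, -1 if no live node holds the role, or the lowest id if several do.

0

1. timeout(1):  <1:cand t1 ->
2. deliver 1→2:  <2:foll t1 ->
3. deliver 2→1:  nop
4. deliver 1→4:  <4:foll t1 ->
5. deliver 4→1:  <1:lead t1 ->
6. deliver 1→0:  <0:foll t1 ->
7. deliver 0→1:  nop
8. propose(1,'q'):  <1:lead t1 q>
9. deliver 1→3:  <3:foll t1 ->
10. deliver 3→1:  nop
11. deliver 1→0:  <0:foll t1 q>
12. deliver 0→1:  nop
13. timeout(0):  <0:cand t2 q>
14. deliver 0→3:  <3:foll t2 ->
15. deliver 3→0:  nop
16. deliver 0→1:  <1:foll t2 q>
17. deliver 1→0:  <0:lead t2 q>
18. deliver 4→0:  nop
19. propose(1,'s'):  nop
20. deliver 1→2:  <2:foll t1 q>
21. deliver 2→1:  nop
22. deliver 1→0:  nop
23. deliver 0→1:  nop
24. crash(4):  <4:✗foll t1 ->
25. deliver 3→2:  nop
26. deliver 3→2:  nop
27. crash(2):  <2:✗foll t1 q>
28. propose(2,'z'):  nop
29. deliver 2→0:  nop
30. deliver 0→2:  nop
31. deliver 2→3:  nop
32. deliver 3→2:  nop
33. deliver 4→2:  nop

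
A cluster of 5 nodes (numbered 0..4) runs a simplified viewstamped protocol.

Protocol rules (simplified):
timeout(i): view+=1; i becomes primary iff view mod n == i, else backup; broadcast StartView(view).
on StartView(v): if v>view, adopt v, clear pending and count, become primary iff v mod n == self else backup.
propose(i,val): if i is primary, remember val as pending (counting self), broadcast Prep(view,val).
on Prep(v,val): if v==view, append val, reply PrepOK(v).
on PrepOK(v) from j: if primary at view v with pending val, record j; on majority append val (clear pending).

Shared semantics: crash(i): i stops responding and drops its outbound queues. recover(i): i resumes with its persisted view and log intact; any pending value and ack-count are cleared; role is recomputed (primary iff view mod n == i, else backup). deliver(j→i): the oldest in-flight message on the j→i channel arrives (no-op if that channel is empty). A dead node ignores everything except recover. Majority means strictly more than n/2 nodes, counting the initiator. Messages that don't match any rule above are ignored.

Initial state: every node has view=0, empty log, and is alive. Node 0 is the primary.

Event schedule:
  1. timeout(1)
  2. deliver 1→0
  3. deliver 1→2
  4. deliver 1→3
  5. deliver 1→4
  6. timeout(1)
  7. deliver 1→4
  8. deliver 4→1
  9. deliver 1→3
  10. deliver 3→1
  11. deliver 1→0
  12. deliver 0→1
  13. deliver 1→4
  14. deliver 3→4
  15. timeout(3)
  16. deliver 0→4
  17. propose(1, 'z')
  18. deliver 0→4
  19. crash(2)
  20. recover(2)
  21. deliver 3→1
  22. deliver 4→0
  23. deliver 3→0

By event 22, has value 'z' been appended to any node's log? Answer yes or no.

no

after 1 — timeout(1): n1:prim/v1/[-]
after 2 — deliver 1→0: n0:back/v1/[-]
after 3 — deliver 1→2: n2:back/v1/[-]
after 4 — deliver 1→3: n3:back/v1/[-]
after 5 — deliver 1→4: n4:back/v1/[-]
after 6 — timeout(1): n1:back/v2/[-]
after 7 — deliver 1→4: n4:back/v2/[-]
after 8 — deliver 4→1: ·
after 9 — deliver 1→3: n3:back/v2/[-]
after 10 — deliver 3→1: ·
after 11 — deliver 1→0: n0:back/v2/[-]
after 12 — deliver 0→1: ·
after 13 — deliver 1→4: ·
after 14 — deliver 3→4: ·
after 15 — timeout(3): n3:prim/v3/[-]
after 16 — deliver 0→4: ·
after 17 — propose(1,'z'): ·
after 18 — deliver 0→4: ·
after 19 — crash(2): n2:✗back/v1/[-]
after 20 — recover(2): n2:back/v1/[-]
after 21 — deliver 3→1: n1:back/v3/[-]
after 22 — deliver 4→0: ·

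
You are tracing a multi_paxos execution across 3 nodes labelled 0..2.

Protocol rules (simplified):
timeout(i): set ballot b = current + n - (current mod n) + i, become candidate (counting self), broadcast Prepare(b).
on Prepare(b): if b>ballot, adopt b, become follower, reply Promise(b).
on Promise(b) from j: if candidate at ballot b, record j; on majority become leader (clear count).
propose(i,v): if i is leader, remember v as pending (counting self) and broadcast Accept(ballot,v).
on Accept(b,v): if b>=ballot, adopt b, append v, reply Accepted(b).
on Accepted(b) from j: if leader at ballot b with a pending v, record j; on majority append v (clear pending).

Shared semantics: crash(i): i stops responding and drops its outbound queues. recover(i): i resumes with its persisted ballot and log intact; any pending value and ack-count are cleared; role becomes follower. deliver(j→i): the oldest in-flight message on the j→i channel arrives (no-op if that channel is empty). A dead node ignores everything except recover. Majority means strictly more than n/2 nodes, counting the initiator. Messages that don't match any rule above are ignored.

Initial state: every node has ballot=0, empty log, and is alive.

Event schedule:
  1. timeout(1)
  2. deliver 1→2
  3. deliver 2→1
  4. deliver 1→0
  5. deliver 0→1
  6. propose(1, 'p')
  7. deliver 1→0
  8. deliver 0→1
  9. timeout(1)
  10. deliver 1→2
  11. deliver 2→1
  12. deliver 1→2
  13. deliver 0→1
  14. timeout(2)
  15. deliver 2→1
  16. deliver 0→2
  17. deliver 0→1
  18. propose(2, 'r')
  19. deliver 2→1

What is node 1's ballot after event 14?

7

[1] timeout(1) → N1(cand b4 [-])
[2] deliver 1→2 → N2(foll b4 [-])
[3] deliver 2→1 → N1(lead b4 [-])
[4] deliver 1→0 → N0(foll b4 [-])
[5] deliver 0→1 → ∅
[6] propose(1,'p') → ∅
[7] deliver 1→0 → N0(foll b4 [p])
[8] deliver 0→1 → N1(lead b4 [p])
[9] timeout(1) → N1(cand b7 [p])
[10] deliver 1→2 → N2(foll b4 [p])
[11] deliver 2→1 → ∅
[12] deliver 1→2 → N2(foll b7 [p])
[13] deliver 0→1 → ∅
[14] timeout(2) → N2(cand b11 [p])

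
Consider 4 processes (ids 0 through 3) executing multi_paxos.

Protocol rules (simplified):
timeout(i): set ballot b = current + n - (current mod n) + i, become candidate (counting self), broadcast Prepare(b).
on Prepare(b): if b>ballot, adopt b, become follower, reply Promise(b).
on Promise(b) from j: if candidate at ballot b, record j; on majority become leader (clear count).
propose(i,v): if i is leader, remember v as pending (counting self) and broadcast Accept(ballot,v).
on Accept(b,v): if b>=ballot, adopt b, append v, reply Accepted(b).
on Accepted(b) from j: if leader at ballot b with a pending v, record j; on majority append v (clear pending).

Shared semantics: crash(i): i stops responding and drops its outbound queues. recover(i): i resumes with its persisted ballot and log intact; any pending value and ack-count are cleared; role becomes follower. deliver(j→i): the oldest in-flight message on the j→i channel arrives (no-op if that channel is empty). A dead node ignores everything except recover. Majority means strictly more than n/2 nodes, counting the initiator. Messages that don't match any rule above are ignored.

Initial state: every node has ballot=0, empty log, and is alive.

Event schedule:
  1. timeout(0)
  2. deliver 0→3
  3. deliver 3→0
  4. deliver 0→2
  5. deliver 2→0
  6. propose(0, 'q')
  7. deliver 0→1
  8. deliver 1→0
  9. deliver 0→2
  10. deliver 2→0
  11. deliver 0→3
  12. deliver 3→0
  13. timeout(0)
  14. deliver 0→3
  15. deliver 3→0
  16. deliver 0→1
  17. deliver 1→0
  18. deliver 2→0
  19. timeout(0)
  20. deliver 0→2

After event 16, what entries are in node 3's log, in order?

after 1 — timeout(0): n0:cand/b4/[-]
after 2 — deliver 0→3: n3:foll/b4/[-]
after 3 — deliver 3→0: ·
after 4 — deliver 0→2: n2:foll/b4/[-]
after 5 — deliver 2→0: n0:lead/b4/[-]
after 6 — propose(0,'q'): ·
after 7 — deliver 0→1: n1:foll/b4/[-]
after 8 — deliver 1→0: ·
after 9 — deliver 0→2: n2:foll/b4/[q]
after 10 — deliver 2→0: ·
after 11 — deliver 0→3: n3:foll/b4/[q]
after 12 — deliver 3→0: n0:lead/b4/[q]
after 13 — timeout(0): n0:cand/b8/[q]
after 14 — deliver 0→3: n3:foll/b8/[q]
after 15 — deliver 3→0: ·
after 16 — deliver 0→1: n1:foll/b4/[q]

q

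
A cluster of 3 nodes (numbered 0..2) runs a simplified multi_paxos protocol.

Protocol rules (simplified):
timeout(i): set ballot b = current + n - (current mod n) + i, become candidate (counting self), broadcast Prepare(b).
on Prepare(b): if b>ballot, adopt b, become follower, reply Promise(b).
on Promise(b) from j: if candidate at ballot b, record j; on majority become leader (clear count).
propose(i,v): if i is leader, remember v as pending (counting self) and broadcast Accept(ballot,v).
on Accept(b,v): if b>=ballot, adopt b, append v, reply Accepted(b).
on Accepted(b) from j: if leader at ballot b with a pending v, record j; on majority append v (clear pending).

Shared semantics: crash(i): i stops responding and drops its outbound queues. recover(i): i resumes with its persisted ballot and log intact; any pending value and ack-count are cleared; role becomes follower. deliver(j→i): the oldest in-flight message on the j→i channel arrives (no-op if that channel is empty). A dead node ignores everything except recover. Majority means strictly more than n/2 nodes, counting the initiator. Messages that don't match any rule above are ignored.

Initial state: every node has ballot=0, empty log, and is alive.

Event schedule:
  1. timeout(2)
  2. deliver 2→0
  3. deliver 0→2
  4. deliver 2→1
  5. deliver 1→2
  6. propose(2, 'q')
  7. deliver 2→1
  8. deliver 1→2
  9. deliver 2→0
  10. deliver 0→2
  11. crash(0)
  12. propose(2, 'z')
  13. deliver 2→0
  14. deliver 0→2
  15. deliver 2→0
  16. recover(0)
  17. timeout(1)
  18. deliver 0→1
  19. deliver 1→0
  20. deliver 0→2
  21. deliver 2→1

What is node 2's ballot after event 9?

1. timeout(2):  <2:cand b5 ->
2. deliver 2→0:  <0:foll b5 ->
3. deliver 0→2:  <2:lead b5 ->
4. deliver 2→1:  <1:foll b5 ->
5. deliver 1→2:  nop
6. propose(2,'q'):  nop
7. deliver 2→1:  <1:foll b5 q>
8. deliver 1→2:  <2:lead b5 q>
9. deliver 2→0:  <0:foll b5 q>

5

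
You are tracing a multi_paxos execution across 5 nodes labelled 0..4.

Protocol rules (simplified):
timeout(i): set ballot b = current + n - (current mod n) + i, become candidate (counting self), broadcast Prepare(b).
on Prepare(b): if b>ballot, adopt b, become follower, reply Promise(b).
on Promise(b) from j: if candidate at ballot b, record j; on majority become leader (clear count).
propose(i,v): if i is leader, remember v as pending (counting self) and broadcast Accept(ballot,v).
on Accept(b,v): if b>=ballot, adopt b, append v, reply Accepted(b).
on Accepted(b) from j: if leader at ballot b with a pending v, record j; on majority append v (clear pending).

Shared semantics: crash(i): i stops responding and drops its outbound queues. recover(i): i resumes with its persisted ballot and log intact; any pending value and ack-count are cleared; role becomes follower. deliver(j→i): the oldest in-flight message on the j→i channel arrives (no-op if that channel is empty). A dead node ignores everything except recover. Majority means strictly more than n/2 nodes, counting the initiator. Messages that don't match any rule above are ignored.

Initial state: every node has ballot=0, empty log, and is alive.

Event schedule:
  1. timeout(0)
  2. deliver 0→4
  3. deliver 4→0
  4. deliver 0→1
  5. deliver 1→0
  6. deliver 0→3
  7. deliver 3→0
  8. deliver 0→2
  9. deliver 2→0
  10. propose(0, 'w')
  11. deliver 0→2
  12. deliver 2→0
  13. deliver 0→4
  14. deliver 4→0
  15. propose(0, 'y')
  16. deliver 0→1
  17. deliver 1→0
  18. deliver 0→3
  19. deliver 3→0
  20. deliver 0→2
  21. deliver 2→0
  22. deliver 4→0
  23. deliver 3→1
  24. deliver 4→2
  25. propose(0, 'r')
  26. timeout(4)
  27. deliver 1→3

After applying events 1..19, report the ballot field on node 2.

5

e1 timeout(0): 0[cand,b=5,-]
e2 deliver 0→4: 4[foll,b=5,-]
e3 deliver 4→0: ·
e4 deliver 0→1: 1[foll,b=5,-]
e5 deliver 1→0: 0[lead,b=5,-]
e6 deliver 0→3: 3[foll,b=5,-]
e7 deliver 3→0: ·
e8 deliver 0→2: 2[foll,b=5,-]
e9 deliver 2→0: ·
e10 propose(0,'w'): ·
e11 deliver 0→2: 2[foll,b=5,w]
e12 deliver 2→0: ·
e13 deliver 0→4: 4[foll,b=5,w]
e14 deliver 4→0: 0[lead,b=5,w]
e15 propose(0,'y'): ·
e16 deliver 0→1: 1[foll,b=5,w]
e17 deliver 1→0: ·
e18 deliver 0→3: 3[foll,b=5,w]
e19 deliver 3→0: 0[lead,b=5,w,y]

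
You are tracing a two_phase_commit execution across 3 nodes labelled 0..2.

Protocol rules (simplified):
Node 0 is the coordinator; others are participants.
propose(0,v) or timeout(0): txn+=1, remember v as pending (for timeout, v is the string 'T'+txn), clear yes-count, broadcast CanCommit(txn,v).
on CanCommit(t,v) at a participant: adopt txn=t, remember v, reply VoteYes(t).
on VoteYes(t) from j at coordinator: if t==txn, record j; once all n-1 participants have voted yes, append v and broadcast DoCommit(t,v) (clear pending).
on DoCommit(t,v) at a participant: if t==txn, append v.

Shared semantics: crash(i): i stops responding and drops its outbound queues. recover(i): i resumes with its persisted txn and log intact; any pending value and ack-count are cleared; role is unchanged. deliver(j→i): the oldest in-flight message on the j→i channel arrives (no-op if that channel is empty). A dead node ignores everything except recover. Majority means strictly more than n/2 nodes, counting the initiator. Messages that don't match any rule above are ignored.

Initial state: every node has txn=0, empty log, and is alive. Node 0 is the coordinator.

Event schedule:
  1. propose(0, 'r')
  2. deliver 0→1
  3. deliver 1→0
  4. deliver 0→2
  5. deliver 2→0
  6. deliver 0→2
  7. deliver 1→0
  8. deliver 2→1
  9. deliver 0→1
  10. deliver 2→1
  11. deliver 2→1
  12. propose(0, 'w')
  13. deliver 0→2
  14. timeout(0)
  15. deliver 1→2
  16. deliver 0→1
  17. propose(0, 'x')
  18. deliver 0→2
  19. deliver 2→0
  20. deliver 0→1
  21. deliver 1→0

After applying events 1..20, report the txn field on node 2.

step 1 propose(0,'r'): 0={coor,t=1,log=-}
step 2 deliver 0→1: 1={part,t=1,log=-}
step 3 deliver 1→0: —
step 4 deliver 0→2: 2={part,t=1,log=-}
step 5 deliver 2→0: 0={coor,t=1,log=r}
step 6 deliver 0→2: 2={part,t=1,log=r}
step 7 deliver 1→0: —
step 8 deliver 2→1: —
step 9 deliver 0→1: 1={part,t=1,log=r}
step 10 deliver 2→1: —
step 11 deliver 2→1: —
step 12 propose(0,'w'): 0={coor,t=2,log=r}
step 13 deliver 0→2: 2={part,t=2,log=r}
step 14 timeout(0): 0={coor,t=3,log=r}
step 15 deliver 1→2: —
step 16 deliver 0→1: 1={part,t=2,log=r}
step 17 propose(0,'x'): 0={coor,t=4,log=r}
step 18 deliver 0→2: 2={part,t=3,log=r}
step 19 deliver 2→0: —
step 20 deliver 0→1: 1={part,t=3,log=r}

3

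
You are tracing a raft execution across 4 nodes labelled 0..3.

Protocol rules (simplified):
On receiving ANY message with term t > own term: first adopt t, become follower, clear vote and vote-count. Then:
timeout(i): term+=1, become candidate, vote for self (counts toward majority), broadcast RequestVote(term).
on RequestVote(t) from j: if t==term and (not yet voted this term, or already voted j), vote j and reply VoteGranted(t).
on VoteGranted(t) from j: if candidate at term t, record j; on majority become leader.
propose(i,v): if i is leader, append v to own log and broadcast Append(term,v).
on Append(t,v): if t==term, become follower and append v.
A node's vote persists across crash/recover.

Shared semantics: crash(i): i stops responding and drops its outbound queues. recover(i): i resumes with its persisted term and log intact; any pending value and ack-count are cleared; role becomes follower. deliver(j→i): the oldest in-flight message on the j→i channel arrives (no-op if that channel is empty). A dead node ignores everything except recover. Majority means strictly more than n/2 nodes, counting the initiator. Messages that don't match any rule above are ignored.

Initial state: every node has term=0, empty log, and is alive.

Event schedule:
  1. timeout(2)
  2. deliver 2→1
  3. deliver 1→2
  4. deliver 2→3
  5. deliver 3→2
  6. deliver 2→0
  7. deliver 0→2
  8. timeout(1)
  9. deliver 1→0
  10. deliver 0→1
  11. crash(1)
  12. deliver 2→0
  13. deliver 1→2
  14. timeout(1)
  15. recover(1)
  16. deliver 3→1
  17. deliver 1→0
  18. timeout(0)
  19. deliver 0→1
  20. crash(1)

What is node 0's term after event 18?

1. timeout(2):  <2:cand t1 ->
2. deliver 2→1:  <1:foll t1 ->
3. deliver 1→2:  nop
4. deliver 2→3:  <3:foll t1 ->
5. deliver 3→2:  <2:lead t1 ->
6. deliver 2→0:  <0:foll t1 ->
7. deliver 0→2:  nop
8. timeout(1):  <1:cand t2 ->
9. deliver 1→0:  <0:foll t2 ->
10. deliver 0→1:  nop
11. crash(1):  <1:✗cand t2 ->
12. deliver 2→0:  nop
13. deliver 1→2:  nop
14. timeout(1):  nop
15. recover(1):  <1:foll t2 ->
16. deliver 3→1:  nop
17. deliver 1→0:  nop
18. timeout(0):  <0:cand t3 ->

3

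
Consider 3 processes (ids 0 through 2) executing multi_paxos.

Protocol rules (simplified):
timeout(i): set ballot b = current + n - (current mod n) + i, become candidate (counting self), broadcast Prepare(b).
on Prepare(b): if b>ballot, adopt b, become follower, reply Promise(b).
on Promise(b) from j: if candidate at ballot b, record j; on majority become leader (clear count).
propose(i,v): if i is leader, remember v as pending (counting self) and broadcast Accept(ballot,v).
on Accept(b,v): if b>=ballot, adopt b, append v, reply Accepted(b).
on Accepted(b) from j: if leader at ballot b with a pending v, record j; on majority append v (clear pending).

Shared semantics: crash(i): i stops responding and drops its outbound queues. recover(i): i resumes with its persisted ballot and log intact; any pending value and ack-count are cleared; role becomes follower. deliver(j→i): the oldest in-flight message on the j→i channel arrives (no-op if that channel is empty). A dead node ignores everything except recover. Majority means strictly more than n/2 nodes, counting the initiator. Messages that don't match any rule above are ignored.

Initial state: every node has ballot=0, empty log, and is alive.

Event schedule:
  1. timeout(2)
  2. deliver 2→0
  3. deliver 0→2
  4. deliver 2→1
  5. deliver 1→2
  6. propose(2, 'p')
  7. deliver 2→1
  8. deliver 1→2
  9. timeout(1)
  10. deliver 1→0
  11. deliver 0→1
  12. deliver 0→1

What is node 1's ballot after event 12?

[1] timeout(2) → N2(cand b5 [-])
[2] deliver 2→0 → N0(foll b5 [-])
[3] deliver 0→2 → N2(lead b5 [-])
[4] deliver 2→1 → N1(foll b5 [-])
[5] deliver 1→2 → ∅
[6] propose(2,'p') → ∅
[7] deliver 2→1 → N1(foll b5 [p])
[8] deliver 1→2 → N2(lead b5 [p])
[9] timeout(1) → N1(cand b7 [p])
[10] deliver 1→0 → N0(foll b7 [-])
[11] deliver 0→1 → N1(lead b7 [p])
[12] deliver 0→1 → ∅

7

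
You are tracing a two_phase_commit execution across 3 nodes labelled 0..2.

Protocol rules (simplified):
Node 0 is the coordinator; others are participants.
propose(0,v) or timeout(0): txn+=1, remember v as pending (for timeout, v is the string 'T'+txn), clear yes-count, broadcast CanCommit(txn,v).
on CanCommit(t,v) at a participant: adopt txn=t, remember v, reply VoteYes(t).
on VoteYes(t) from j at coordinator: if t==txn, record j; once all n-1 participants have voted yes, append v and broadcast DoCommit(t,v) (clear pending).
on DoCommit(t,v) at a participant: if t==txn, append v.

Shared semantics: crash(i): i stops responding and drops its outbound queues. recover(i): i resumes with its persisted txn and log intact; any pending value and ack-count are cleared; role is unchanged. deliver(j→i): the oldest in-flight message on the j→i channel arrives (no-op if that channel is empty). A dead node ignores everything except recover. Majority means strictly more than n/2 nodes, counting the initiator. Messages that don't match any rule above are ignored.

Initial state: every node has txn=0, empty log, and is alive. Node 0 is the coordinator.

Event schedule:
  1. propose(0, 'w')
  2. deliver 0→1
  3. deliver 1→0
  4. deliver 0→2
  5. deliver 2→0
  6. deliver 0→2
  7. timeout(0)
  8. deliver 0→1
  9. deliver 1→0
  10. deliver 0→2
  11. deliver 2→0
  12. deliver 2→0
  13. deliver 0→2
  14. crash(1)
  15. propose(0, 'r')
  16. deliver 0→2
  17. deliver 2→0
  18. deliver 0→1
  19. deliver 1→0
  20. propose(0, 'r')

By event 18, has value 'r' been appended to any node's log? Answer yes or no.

no

[1] propose(0,'w') → N0(coor t1 [-])
[2] deliver 0→1 → N1(part t1 [-])
[3] deliver 1→0 → ∅
[4] deliver 0→2 → N2(part t1 [-])
[5] deliver 2→0 → N0(coor t1 [w])
[6] deliver 0→2 → N2(part t1 [w])
[7] timeout(0) → N0(coor t2 [w])
[8] deliver 0→1 → N1(part t1 [w])
[9] deliver 1→0 → ∅
[10] deliver 0→2 → N2(part t2 [w])
[11] deliver 2→0 → ∅
[12] deliver 2→0 → ∅
[13] deliver 0→2 → ∅
[14] crash(1) → N1(✗part t1 [w])
[15] propose(0,'r') → N0(coor t3 [w])
[16] deliver 0→2 → N2(part t3 [w])
[17] deliver 2→0 → ∅
[18] deliver 0→1 → ∅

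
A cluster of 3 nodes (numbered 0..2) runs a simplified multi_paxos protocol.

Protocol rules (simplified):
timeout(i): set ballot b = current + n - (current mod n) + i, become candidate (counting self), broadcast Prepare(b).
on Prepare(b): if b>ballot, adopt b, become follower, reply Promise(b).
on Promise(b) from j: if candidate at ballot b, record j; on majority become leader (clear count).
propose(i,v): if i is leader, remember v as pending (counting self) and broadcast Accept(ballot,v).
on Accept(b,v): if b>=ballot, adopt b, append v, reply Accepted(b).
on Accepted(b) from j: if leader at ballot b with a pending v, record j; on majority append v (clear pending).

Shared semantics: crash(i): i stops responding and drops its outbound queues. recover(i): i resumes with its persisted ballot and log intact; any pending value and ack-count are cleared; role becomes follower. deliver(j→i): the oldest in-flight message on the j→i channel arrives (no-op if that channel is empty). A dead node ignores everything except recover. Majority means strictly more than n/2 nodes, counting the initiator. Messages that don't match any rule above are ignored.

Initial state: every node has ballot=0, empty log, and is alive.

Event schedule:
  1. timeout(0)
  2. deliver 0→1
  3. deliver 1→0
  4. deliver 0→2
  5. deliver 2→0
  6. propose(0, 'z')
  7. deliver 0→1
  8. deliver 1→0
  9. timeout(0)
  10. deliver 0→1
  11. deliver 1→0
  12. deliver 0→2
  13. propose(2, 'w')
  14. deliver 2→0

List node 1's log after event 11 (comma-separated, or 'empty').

z

after 1 — timeout(0): n0:cand/b3/[-]
after 2 — deliver 0→1: n1:foll/b3/[-]
after 3 — deliver 1→0: n0:lead/b3/[-]
after 4 — deliver 0→2: n2:foll/b3/[-]
after 5 — deliver 2→0: ·
after 6 — propose(0,'z'): ·
after 7 — deliver 0→1: n1:foll/b3/[z]
after 8 — deliver 1→0: n0:lead/b3/[z]
after 9 — timeout(0): n0:cand/b6/[z]
after 10 — deliver 0→1: n1:foll/b6/[z]
after 11 — deliver 1→0: n0:lead/b6/[z]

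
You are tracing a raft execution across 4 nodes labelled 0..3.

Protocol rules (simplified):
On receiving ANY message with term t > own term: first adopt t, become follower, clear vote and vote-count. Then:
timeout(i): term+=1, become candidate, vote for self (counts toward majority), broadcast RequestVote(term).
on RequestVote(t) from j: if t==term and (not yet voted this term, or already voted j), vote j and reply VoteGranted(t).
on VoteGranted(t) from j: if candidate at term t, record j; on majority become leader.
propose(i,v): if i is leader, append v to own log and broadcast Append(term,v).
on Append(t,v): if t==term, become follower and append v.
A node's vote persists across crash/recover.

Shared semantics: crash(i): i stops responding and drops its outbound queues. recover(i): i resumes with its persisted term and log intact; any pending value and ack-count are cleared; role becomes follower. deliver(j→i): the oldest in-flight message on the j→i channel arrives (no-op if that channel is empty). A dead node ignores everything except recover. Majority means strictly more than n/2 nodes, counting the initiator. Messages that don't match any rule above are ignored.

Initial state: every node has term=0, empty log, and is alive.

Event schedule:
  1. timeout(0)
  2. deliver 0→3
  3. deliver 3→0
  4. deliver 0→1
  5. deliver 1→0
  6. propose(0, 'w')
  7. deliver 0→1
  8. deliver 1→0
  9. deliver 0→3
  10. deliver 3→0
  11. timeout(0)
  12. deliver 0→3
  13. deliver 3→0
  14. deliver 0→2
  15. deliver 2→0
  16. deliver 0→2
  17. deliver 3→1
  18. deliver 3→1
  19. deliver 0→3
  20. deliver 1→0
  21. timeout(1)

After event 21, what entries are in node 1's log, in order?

step 1 timeout(0): 0={cand,t=1,log=-}
step 2 deliver 0→3: 3={foll,t=1,log=-}
step 3 deliver 3→0: —
step 4 deliver 0→1: 1={foll,t=1,log=-}
step 5 deliver 1→0: 0={lead,t=1,log=-}
step 6 propose(0,'w'): 0={lead,t=1,log=w}
step 7 deliver 0→1: 1={foll,t=1,log=w}
step 8 deliver 1→0: —
step 9 deliver 0→3: 3={foll,t=1,log=w}
step 10 deliver 3→0: —
step 11 timeout(0): 0={cand,t=2,log=w}
step 12 deliver 0→3: 3={foll,t=2,log=w}
step 13 deliver 3→0: —
step 14 deliver 0→2: 2={foll,t=1,log=-}
step 15 deliver 2→0: —
step 16 deliver 0→2: 2={foll,t=1,log=w}
step 17 deliver 3→1: —
step 18 deliver 3→1: —
step 19 deliver 0→3: —
step 20 deliver 1→0: —
step 21 timeout(1): 1={cand,t=2,log=w}

w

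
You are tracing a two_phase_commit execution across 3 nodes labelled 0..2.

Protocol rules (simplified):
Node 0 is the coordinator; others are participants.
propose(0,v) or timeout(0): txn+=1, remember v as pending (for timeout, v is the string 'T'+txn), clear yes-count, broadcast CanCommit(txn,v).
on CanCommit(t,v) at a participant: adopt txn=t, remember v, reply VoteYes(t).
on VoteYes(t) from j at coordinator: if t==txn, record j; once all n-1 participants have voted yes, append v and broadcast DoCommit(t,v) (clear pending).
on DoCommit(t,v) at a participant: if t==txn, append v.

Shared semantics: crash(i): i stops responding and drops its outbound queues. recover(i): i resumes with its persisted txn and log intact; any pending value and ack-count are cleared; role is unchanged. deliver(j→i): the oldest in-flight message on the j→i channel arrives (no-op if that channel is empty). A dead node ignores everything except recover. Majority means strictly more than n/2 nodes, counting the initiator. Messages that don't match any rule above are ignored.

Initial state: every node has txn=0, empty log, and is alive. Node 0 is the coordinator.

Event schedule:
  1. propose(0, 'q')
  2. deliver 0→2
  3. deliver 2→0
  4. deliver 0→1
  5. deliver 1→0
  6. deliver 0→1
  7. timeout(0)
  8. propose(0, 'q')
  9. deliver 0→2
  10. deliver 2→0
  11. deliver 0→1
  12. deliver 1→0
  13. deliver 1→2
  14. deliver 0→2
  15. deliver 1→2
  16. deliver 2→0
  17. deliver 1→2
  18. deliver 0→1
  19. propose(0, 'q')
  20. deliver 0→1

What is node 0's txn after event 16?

3

step 1 propose(0,'q'): 0={coor,t=1,log=-}
step 2 deliver 0→2: 2={part,t=1,log=-}
step 3 deliver 2→0: —
step 4 deliver 0→1: 1={part,t=1,log=-}
step 5 deliver 1→0: 0={coor,t=1,log=q}
step 6 deliver 0→1: 1={part,t=1,log=q}
step 7 timeout(0): 0={coor,t=2,log=q}
step 8 propose(0,'q'): 0={coor,t=3,log=q}
step 9 deliver 0→2: 2={part,t=1,log=q}
step 10 deliver 2→0: —
step 11 deliver 0→1: 1={part,t=2,log=q}
step 12 deliver 1→0: —
step 13 deliver 1→2: —
step 14 deliver 0→2: 2={part,t=2,log=q}
step 15 deliver 1→2: —
step 16 deliver 2→0: —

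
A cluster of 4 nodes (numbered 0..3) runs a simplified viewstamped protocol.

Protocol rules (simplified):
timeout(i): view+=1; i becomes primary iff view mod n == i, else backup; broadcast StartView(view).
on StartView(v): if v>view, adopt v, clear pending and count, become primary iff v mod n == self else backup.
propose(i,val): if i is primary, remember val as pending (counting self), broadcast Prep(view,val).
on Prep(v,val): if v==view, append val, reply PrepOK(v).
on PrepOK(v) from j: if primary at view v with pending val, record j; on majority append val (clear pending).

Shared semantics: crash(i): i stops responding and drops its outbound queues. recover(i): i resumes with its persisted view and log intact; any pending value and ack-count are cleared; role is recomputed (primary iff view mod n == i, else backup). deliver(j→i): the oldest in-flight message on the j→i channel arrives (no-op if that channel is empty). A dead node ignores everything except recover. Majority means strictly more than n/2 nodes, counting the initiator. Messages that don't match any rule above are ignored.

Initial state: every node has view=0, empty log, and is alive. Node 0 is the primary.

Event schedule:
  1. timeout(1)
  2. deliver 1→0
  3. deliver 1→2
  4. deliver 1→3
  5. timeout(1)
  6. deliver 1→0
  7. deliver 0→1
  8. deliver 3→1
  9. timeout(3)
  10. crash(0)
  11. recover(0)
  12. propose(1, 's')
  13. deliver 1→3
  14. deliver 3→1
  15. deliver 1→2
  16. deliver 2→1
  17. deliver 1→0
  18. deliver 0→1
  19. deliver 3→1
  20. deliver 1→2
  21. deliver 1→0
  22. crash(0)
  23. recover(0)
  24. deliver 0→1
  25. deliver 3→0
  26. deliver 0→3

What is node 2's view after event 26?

2

1. timeout(1):  <1:prim v1 ->
2. deliver 1→0:  <0:back v1 ->
3. deliver 1→2:  <2:back v1 ->
4. deliver 1→3:  <3:back v1 ->
5. timeout(1):  <1:back v2 ->
6. deliver 1→0:  <0:back v2 ->
7. deliver 0→1:  nop
8. deliver 3→1:  nop
9. timeout(3):  <3:back v2 ->
10. crash(0):  <0:✗back v2 ->
11. recover(0):  <0:back v2 ->
12. propose(1,'s'):  nop
13. deliver 1→3:  nop
14. deliver 3→1:  nop
15. deliver 1→2:  <2:prim v2 ->
16. deliver 2→1:  nop
17. deliver 1→0:  nop
18. deliver 0→1:  nop
19. deliver 3→1:  nop
20. deliver 1→2:  nop
21. deliver 1→0:  nop
22. crash(0):  <0:✗back v2 ->
23. recover(0):  <0:back v2 ->
24. deliver 0→1:  nop
25. deliver 3→0:  nop
26. deliver 0→3:  nop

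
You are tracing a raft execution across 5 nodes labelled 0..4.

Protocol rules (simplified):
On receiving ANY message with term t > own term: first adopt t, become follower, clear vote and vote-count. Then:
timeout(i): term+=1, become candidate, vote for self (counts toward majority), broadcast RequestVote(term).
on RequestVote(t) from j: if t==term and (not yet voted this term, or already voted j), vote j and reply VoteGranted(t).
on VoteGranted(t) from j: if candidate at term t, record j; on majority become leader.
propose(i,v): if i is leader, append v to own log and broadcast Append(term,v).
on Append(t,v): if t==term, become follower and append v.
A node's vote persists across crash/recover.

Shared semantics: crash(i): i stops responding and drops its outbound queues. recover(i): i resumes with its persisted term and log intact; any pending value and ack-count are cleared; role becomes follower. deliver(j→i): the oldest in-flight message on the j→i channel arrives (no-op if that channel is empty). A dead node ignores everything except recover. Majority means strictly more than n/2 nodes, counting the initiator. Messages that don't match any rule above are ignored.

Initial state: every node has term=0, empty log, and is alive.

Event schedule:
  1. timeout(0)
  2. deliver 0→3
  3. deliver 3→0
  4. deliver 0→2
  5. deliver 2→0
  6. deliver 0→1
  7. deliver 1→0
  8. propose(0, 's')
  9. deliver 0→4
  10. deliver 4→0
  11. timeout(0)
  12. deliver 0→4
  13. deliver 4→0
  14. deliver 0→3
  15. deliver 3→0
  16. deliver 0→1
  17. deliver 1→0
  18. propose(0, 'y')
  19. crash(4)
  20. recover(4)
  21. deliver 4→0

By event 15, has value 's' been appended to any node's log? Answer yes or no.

yes

after 1 — timeout(0): n0:cand/t1/[-]
after 2 — deliver 0→3: n3:foll/t1/[-]
after 3 — deliver 3→0: ·
after 4 — deliver 0→2: n2:foll/t1/[-]
after 5 — deliver 2→0: n0:lead/t1/[-]
after 6 — deliver 0→1: n1:foll/t1/[-]
after 7 — deliver 1→0: ·
after 8 — propose(0,'s'): n0:lead/t1/[s]
after 9 — deliver 0→4: n4:foll/t1/[-]
after 10 — deliver 4→0: ·
after 11 — timeout(0): n0:cand/t2/[s]
after 12 — deliver 0→4: n4:foll/t1/[s]
after 13 — deliver 4→0: ·
after 14 — deliver 0→3: n3:foll/t1/[s]
after 15 — deliver 3→0: ·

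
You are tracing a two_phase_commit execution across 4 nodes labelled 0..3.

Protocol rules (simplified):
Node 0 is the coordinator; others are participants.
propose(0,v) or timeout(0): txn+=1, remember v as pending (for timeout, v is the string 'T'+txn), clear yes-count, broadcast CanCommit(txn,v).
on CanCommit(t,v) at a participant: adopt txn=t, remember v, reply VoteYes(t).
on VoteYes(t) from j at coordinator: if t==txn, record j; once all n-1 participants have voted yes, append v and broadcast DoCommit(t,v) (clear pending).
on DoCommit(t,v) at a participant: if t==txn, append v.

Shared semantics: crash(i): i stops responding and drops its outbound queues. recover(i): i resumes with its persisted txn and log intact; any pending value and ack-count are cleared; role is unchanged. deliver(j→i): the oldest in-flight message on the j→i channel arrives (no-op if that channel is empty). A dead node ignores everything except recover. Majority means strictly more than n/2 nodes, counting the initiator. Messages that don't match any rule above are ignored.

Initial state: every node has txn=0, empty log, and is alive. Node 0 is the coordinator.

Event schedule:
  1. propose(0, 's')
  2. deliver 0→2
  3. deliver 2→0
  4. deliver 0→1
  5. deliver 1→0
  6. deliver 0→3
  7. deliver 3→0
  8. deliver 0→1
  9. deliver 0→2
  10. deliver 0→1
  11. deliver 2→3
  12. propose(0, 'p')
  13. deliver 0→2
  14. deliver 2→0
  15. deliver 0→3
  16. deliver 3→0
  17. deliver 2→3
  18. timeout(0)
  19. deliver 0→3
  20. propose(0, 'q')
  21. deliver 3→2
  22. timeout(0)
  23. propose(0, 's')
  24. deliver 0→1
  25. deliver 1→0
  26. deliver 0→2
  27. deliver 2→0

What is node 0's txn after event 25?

6

after 1 — propose(0,'s'): n0:coor/t1/[-]
after 2 — deliver 0→2: n2:part/t1/[-]
after 3 — deliver 2→0: ·
after 4 — deliver 0→1: n1:part/t1/[-]
after 5 — deliver 1→0: ·
after 6 — deliver 0→3: n3:part/t1/[-]
after 7 — deliver 3→0: n0:coor/t1/[s]
after 8 — deliver 0→1: n1:part/t1/[s]
after 9 — deliver 0→2: n2:part/t1/[s]
after 10 — deliver 0→1: ·
after 11 — deliver 2→3: ·
after 12 — propose(0,'p'): n0:coor/t2/[s]
after 13 — deliver 0→2: n2:part/t2/[s]
after 14 — deliver 2→0: ·
after 15 — deliver 0→3: n3:part/t1/[s]
after 16 — deliver 3→0: ·
after 17 — deliver 2→3: ·
after 18 — timeout(0): n0:coor/t3/[s]
after 19 — deliver 0→3: n3:part/t2/[s]
after 20 — propose(0,'q'): n0:coor/t4/[s]
after 21 — deliver 3→2: ·
after 22 — timeout(0): n0:coor/t5/[s]
after 23 — propose(0,'s'): n0:coor/t6/[s]
after 24 — deliver 0→1: n1:part/t2/[s]
after 25 — deliver 1→0: ·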